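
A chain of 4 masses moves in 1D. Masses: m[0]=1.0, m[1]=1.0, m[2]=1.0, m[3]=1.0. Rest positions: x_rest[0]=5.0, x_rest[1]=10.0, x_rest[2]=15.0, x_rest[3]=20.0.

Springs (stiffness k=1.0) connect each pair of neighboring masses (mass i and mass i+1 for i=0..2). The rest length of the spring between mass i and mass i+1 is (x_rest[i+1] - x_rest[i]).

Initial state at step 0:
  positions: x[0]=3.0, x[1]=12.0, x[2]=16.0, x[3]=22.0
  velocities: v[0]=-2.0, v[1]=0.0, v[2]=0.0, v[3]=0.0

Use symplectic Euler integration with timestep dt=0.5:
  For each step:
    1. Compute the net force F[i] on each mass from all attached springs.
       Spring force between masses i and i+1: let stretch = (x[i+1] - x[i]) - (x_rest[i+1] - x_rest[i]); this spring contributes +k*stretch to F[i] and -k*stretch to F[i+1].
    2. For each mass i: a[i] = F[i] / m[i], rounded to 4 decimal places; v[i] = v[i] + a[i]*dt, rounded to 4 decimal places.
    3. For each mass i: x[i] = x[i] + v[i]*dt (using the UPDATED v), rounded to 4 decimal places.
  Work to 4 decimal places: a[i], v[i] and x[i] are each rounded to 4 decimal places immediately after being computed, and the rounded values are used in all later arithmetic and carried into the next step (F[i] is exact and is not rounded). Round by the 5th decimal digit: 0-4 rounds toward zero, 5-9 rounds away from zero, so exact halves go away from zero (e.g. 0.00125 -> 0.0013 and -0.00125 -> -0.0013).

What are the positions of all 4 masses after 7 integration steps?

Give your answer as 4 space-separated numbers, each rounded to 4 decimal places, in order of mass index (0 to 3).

Step 0: x=[3.0000 12.0000 16.0000 22.0000] v=[-2.0000 0.0000 0.0000 0.0000]
Step 1: x=[3.0000 10.7500 16.5000 21.7500] v=[0.0000 -2.5000 1.0000 -0.5000]
Step 2: x=[3.6875 9.0000 16.8750 21.4375] v=[1.3750 -3.5000 0.7500 -0.6250]
Step 3: x=[4.4532 7.8906 16.4219 21.2344] v=[1.5313 -2.2188 -0.9063 -0.4063]
Step 4: x=[4.8282 8.0547 15.0391 21.0781] v=[0.7500 0.3282 -2.7657 -0.3126]
Step 5: x=[4.7598 9.1583 13.4199 20.6621] v=[-0.1368 2.2072 -3.2384 -0.8321]
Step 6: x=[4.5410 10.2277 12.5459 19.6855] v=[-0.4376 2.1388 -1.7481 -1.9532]
Step 7: x=[4.4939 10.4550 12.8772 18.1740] v=[-0.0943 0.4546 0.6626 -3.0230]

Answer: 4.4939 10.4550 12.8772 18.1740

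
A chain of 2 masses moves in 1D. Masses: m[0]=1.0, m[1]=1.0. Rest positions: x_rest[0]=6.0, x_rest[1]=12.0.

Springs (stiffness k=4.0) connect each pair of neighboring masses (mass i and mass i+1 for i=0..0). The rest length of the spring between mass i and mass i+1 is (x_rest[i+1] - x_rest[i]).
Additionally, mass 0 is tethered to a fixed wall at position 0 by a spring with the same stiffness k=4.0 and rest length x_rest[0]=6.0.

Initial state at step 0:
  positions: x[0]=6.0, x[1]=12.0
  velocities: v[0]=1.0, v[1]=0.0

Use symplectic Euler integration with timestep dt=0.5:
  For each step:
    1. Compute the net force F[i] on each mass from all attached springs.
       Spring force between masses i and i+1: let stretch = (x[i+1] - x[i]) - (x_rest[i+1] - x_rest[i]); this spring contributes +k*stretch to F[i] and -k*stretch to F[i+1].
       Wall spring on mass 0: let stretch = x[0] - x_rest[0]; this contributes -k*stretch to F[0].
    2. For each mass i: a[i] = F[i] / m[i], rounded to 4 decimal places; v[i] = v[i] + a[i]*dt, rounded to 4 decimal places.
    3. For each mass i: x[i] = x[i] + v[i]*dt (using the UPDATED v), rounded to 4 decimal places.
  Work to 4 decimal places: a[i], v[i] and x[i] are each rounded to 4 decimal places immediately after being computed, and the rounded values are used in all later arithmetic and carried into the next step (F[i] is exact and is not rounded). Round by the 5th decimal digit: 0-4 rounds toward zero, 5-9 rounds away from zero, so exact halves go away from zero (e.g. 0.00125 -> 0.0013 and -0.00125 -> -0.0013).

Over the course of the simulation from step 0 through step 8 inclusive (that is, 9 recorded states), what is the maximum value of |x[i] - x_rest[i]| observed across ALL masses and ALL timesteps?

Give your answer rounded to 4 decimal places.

Step 0: x=[6.0000 12.0000] v=[1.0000 0.0000]
Step 1: x=[6.5000 12.0000] v=[1.0000 0.0000]
Step 2: x=[6.0000 12.5000] v=[-1.0000 1.0000]
Step 3: x=[6.0000 12.5000] v=[0.0000 0.0000]
Step 4: x=[6.5000 12.0000] v=[1.0000 -1.0000]
Step 5: x=[6.0000 12.0000] v=[-1.0000 0.0000]
Step 6: x=[5.5000 12.0000] v=[-1.0000 0.0000]
Step 7: x=[6.0000 11.5000] v=[1.0000 -1.0000]
Step 8: x=[6.0000 11.5000] v=[0.0000 0.0000]
Max displacement = 0.5000

Answer: 0.5000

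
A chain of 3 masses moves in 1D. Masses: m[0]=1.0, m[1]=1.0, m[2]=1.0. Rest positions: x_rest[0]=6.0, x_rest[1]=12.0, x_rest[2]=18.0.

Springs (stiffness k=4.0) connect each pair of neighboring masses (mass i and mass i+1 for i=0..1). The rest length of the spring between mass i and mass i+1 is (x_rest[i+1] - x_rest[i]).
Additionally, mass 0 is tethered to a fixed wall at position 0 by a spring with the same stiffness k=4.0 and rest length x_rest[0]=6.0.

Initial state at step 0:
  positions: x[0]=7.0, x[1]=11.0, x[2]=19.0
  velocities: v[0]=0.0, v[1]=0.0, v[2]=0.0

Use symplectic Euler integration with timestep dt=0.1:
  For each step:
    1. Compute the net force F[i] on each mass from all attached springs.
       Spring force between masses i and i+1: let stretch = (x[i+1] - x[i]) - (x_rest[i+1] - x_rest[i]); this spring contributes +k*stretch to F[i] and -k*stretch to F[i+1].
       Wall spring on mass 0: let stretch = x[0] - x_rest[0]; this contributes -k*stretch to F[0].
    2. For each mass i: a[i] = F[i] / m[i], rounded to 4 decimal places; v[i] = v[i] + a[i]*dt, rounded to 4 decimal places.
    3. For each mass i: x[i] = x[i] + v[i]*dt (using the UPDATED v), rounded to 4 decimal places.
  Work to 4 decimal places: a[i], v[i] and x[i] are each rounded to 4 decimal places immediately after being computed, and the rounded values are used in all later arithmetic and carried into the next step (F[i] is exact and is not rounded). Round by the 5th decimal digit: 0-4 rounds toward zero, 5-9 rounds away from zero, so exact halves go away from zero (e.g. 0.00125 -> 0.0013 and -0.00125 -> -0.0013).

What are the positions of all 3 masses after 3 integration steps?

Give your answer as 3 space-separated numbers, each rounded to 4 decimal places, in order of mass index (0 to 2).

Answer: 6.3579 11.8587 18.5668

Derivation:
Step 0: x=[7.0000 11.0000 19.0000] v=[0.0000 0.0000 0.0000]
Step 1: x=[6.8800 11.1600 18.9200] v=[-1.2000 1.6000 -0.8000]
Step 2: x=[6.6560 11.4592 18.7696] v=[-2.2400 2.9920 -1.5040]
Step 3: x=[6.3579 11.8587 18.5668] v=[-2.9811 3.9949 -2.0282]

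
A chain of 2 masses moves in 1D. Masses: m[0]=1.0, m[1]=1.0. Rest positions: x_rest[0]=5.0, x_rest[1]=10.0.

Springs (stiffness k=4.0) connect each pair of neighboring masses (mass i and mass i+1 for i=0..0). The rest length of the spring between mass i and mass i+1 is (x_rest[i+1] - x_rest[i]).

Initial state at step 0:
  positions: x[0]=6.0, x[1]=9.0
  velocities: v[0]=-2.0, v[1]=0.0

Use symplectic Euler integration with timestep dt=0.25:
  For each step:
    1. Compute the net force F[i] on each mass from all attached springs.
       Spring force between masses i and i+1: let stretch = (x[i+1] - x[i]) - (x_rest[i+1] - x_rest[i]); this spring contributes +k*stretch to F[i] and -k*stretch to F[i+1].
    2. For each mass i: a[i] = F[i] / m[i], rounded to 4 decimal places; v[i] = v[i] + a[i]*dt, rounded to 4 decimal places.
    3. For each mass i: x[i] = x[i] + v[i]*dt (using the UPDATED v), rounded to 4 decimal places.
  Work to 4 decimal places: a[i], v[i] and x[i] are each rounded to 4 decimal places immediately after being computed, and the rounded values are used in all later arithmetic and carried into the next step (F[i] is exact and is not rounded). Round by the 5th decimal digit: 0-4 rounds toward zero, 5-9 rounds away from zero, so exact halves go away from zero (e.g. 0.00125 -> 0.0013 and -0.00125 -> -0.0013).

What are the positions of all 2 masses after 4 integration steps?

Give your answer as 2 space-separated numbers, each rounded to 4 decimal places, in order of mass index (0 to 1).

Step 0: x=[6.0000 9.0000] v=[-2.0000 0.0000]
Step 1: x=[5.0000 9.5000] v=[-4.0000 2.0000]
Step 2: x=[3.8750 10.1250] v=[-4.5000 2.5000]
Step 3: x=[3.0625 10.4375] v=[-3.2500 1.2500]
Step 4: x=[2.8438 10.1563] v=[-0.8750 -1.1250]

Answer: 2.8438 10.1563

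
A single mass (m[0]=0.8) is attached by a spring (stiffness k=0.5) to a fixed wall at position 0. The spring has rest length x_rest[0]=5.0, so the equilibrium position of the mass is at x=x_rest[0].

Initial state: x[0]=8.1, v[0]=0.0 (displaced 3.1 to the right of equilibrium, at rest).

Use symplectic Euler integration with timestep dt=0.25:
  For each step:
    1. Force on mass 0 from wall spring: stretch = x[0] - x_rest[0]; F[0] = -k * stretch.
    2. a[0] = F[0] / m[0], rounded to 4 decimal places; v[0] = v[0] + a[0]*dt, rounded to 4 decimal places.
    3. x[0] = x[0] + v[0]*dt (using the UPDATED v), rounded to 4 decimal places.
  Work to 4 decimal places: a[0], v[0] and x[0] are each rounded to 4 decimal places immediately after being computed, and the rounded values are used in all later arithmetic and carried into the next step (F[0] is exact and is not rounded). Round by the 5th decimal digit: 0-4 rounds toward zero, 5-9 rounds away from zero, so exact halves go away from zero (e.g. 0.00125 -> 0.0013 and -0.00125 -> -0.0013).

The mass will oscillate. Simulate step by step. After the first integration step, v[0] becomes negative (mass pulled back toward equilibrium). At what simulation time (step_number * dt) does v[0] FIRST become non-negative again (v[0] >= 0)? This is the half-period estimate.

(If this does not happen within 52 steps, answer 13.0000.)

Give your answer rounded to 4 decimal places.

Answer: 4.0000

Derivation:
Step 0: x=[8.1000] v=[0.0000]
Step 1: x=[7.9789] v=[-0.4844]
Step 2: x=[7.7414] v=[-0.9499]
Step 3: x=[7.3968] v=[-1.3783]
Step 4: x=[6.9586] v=[-1.7528]
Step 5: x=[6.4439] v=[-2.0588]
Step 6: x=[5.8728] v=[-2.2844]
Step 7: x=[5.2676] v=[-2.4208]
Step 8: x=[4.6520] v=[-2.4626]
Step 9: x=[4.0500] v=[-2.4082]
Step 10: x=[3.4851] v=[-2.2598]
Step 11: x=[2.9793] v=[-2.0231]
Step 12: x=[2.5525] v=[-1.7074]
Step 13: x=[2.2213] v=[-1.3250]
Step 14: x=[1.9986] v=[-0.8908]
Step 15: x=[1.8932] v=[-0.4218]
Step 16: x=[1.9091] v=[0.0637]
First v>=0 after going negative at step 16, time=4.0000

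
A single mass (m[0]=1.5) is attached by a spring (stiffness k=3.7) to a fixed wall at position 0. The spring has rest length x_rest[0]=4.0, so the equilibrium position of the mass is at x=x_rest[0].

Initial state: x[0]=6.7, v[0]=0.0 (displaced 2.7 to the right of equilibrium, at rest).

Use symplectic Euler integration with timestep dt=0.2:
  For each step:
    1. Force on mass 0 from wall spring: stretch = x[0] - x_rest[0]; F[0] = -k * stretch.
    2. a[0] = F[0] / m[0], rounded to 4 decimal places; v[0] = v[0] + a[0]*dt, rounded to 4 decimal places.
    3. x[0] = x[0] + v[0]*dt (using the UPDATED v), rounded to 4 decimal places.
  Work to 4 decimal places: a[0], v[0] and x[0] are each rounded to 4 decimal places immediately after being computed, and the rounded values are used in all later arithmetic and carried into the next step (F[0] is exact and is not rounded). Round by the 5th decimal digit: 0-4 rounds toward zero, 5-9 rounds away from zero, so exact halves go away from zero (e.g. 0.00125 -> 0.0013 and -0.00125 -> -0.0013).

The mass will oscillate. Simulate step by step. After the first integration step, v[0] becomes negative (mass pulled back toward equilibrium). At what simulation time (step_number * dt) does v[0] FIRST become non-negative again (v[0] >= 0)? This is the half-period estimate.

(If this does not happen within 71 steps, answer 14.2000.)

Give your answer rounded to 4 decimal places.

Step 0: x=[6.7000] v=[0.0000]
Step 1: x=[6.4336] v=[-1.3320]
Step 2: x=[5.9271] v=[-2.5326]
Step 3: x=[5.2304] v=[-3.4833]
Step 4: x=[4.4123] v=[-4.0903]
Step 5: x=[3.5536] v=[-4.2937]
Step 6: x=[2.7389] v=[-4.0735]
Step 7: x=[2.0486] v=[-3.4514]
Step 8: x=[1.5509] v=[-2.4887]
Step 9: x=[1.2948] v=[-1.2805]
Step 10: x=[1.3056] v=[0.0541]
First v>=0 after going negative at step 10, time=2.0000

Answer: 2.0000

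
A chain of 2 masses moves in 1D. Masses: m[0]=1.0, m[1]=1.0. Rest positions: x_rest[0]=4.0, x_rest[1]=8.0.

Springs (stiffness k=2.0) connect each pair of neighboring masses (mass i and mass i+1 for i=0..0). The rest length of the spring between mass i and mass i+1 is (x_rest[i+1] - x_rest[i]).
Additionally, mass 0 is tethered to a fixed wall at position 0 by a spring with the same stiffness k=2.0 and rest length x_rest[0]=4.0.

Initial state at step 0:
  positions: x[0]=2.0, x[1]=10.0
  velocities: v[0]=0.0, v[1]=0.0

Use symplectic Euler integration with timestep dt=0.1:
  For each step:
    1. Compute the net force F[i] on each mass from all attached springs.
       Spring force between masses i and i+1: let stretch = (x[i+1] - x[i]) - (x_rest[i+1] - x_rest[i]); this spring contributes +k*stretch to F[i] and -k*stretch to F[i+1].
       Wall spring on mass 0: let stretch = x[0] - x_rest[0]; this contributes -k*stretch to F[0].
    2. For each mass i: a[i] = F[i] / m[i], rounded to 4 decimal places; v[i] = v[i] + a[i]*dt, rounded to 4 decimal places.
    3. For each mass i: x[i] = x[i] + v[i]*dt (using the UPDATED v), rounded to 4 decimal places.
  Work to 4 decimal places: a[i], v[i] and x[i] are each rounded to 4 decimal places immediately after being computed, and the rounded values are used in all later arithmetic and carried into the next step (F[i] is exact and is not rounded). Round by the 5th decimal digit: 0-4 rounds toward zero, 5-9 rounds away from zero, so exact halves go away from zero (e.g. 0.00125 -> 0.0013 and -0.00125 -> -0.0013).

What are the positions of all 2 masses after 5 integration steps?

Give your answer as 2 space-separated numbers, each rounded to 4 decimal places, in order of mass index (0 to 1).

Answer: 3.5852 8.9343

Derivation:
Step 0: x=[2.0000 10.0000] v=[0.0000 0.0000]
Step 1: x=[2.1200 9.9200] v=[1.2000 -0.8000]
Step 2: x=[2.3536 9.7640] v=[2.3360 -1.5600]
Step 3: x=[2.6883 9.5398] v=[3.3474 -2.2421]
Step 4: x=[3.1063 9.2586] v=[4.1800 -2.8124]
Step 5: x=[3.5852 8.9343] v=[4.7892 -3.2429]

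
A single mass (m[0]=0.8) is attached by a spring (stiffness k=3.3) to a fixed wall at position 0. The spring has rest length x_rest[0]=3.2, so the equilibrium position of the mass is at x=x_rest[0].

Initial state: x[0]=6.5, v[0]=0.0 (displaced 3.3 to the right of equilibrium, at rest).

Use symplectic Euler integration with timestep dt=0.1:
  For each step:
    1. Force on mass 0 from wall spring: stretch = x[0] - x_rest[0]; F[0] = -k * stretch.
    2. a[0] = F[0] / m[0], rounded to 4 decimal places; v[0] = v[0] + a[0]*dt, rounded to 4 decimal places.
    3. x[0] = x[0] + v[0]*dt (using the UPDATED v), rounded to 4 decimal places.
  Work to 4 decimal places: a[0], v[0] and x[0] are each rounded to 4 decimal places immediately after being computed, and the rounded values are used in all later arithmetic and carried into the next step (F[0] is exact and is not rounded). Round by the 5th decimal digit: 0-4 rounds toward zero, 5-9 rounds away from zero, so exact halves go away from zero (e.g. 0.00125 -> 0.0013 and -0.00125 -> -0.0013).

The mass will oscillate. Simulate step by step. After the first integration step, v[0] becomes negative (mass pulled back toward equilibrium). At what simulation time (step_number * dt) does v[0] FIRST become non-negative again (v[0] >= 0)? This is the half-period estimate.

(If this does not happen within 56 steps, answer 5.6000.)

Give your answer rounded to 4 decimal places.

Answer: 1.6000

Derivation:
Step 0: x=[6.5000] v=[0.0000]
Step 1: x=[6.3639] v=[-1.3613]
Step 2: x=[6.0973] v=[-2.6664]
Step 3: x=[5.7112] v=[-3.8615]
Step 4: x=[5.2215] v=[-4.8974]
Step 5: x=[4.6484] v=[-5.7313]
Step 6: x=[4.0155] v=[-6.3288]
Step 7: x=[3.3490] v=[-6.6652]
Step 8: x=[2.6763] v=[-6.7267]
Step 9: x=[2.0252] v=[-6.5107]
Step 10: x=[1.4226] v=[-6.0261]
Step 11: x=[0.8933] v=[-5.2929]
Step 12: x=[0.4592] v=[-4.3414]
Step 13: x=[0.1381] v=[-3.2108]
Step 14: x=[-0.0567] v=[-1.9478]
Step 15: x=[-0.1171] v=[-0.6044]
Step 16: x=[-0.0407] v=[0.7639]
First v>=0 after going negative at step 16, time=1.6000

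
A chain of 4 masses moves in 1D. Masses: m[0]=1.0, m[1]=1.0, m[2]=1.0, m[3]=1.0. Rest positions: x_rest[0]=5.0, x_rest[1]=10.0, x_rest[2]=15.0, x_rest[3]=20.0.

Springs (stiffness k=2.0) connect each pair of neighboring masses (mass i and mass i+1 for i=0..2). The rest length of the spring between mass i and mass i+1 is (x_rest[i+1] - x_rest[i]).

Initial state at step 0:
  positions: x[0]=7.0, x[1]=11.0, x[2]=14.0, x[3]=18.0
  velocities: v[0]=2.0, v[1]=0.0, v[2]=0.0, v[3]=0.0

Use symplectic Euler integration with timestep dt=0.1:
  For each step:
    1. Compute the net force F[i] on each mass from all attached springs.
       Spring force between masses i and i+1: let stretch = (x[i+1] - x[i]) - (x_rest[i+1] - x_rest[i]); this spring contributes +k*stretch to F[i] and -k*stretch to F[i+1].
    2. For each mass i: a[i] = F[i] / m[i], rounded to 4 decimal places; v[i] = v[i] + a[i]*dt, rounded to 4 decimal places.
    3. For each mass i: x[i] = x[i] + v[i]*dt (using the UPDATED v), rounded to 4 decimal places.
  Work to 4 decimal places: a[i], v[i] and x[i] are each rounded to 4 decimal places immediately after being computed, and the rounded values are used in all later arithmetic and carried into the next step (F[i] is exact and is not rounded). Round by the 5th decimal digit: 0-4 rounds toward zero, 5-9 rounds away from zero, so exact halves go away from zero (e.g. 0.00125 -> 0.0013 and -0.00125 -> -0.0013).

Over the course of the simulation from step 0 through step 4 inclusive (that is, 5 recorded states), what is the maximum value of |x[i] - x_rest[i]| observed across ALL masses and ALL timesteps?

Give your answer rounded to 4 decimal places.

Step 0: x=[7.0000 11.0000 14.0000 18.0000] v=[2.0000 0.0000 0.0000 0.0000]
Step 1: x=[7.1800 10.9800 14.0200 18.0200] v=[1.8000 -0.2000 0.2000 0.2000]
Step 2: x=[7.3360 10.9448 14.0592 18.0600] v=[1.5600 -0.3520 0.3920 0.4000]
Step 3: x=[7.4642 10.8997 14.1161 18.1200] v=[1.2818 -0.4509 0.5693 0.5998]
Step 4: x=[7.5611 10.8502 14.1888 18.1999] v=[0.9689 -0.4947 0.7268 0.7990]
Max displacement = 2.5611

Answer: 2.5611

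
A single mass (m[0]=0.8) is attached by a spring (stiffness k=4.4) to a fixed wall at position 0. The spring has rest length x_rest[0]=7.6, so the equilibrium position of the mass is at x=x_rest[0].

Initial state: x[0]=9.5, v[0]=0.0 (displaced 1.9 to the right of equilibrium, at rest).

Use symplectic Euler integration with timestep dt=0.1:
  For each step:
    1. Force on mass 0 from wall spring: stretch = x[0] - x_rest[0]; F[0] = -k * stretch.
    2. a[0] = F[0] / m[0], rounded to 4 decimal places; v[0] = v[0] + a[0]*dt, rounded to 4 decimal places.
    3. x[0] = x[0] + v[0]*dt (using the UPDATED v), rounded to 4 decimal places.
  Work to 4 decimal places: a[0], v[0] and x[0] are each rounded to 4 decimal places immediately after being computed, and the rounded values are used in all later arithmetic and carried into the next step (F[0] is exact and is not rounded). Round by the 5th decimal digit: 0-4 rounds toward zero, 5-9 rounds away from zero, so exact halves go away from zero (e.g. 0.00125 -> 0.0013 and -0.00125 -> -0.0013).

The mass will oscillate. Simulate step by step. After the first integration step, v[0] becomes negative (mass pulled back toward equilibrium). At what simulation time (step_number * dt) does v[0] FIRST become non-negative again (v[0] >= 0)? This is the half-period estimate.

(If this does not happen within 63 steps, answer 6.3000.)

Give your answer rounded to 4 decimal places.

Step 0: x=[9.5000] v=[0.0000]
Step 1: x=[9.3955] v=[-1.0450]
Step 2: x=[9.1923] v=[-2.0325]
Step 3: x=[8.9015] v=[-2.9083]
Step 4: x=[8.5391] v=[-3.6241]
Step 5: x=[8.1250] v=[-4.1406]
Step 6: x=[7.6821] v=[-4.4294]
Step 7: x=[7.2346] v=[-4.4746]
Step 8: x=[6.8072] v=[-4.2736]
Step 9: x=[6.4234] v=[-3.8376]
Step 10: x=[6.1044] v=[-3.1905]
Step 11: x=[5.8676] v=[-2.3679]
Step 12: x=[5.7261] v=[-1.4151]
Step 13: x=[5.6877] v=[-0.3845]
Step 14: x=[5.7544] v=[0.6673]
First v>=0 after going negative at step 14, time=1.4000

Answer: 1.4000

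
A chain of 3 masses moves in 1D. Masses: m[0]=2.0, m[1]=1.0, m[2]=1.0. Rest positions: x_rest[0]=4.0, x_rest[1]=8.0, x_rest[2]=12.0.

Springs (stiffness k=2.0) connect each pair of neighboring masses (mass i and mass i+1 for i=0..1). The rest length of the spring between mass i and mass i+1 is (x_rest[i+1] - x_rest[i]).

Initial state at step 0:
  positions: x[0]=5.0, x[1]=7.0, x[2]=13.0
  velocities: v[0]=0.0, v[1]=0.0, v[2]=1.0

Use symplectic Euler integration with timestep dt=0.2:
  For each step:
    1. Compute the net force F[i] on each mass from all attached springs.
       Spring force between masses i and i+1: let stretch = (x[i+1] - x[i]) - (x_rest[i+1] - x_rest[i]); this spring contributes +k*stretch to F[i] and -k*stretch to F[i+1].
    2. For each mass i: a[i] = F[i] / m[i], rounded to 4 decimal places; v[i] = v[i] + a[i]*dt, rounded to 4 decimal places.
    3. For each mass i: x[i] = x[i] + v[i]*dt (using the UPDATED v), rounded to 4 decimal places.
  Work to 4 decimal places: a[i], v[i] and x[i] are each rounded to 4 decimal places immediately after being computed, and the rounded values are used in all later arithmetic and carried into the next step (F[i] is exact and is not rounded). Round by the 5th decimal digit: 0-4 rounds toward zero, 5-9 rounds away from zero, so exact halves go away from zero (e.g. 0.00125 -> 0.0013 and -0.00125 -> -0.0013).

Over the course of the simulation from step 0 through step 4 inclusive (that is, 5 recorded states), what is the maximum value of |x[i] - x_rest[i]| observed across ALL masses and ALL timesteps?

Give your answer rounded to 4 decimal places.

Step 0: x=[5.0000 7.0000 13.0000] v=[0.0000 0.0000 1.0000]
Step 1: x=[4.9200 7.3200 13.0400] v=[-0.4000 1.6000 0.2000]
Step 2: x=[4.7760 7.9056 12.9424] v=[-0.7200 2.9280 -0.4880]
Step 3: x=[4.5972 8.6438 12.7619] v=[-0.8941 3.6909 -0.9027]
Step 4: x=[4.4202 9.3877 12.5719] v=[-0.8848 3.7195 -0.9499]
Max displacement = 1.3877

Answer: 1.3877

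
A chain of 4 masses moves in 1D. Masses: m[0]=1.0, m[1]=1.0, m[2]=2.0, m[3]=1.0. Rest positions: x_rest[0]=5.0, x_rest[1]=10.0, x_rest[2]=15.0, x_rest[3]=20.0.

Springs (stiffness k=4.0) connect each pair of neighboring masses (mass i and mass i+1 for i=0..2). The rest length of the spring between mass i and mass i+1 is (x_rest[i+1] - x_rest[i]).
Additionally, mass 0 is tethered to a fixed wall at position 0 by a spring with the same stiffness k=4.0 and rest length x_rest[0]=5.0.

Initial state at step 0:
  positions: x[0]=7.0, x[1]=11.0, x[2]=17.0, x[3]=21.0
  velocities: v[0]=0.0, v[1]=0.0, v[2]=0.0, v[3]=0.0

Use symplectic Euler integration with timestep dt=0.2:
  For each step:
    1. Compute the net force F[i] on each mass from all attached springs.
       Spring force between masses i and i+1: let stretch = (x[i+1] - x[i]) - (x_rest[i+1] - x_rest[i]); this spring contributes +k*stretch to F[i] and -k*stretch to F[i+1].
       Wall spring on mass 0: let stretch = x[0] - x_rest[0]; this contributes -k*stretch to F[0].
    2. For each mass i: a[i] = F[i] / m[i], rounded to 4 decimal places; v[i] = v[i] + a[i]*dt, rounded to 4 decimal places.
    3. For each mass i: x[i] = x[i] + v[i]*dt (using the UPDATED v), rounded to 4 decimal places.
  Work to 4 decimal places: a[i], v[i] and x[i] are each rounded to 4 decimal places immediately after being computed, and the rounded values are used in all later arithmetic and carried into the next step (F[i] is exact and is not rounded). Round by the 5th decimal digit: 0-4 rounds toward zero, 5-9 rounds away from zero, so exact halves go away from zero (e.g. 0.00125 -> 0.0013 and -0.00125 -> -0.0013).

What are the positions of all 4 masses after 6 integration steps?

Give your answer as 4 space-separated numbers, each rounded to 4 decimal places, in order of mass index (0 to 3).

Answer: 4.9385 10.3030 16.1393 22.0089

Derivation:
Step 0: x=[7.0000 11.0000 17.0000 21.0000] v=[0.0000 0.0000 0.0000 0.0000]
Step 1: x=[6.5200 11.3200 16.8400 21.1600] v=[-2.4000 1.6000 -0.8000 0.8000]
Step 2: x=[5.7648 11.7552 16.5840 21.4288] v=[-3.7760 2.1760 -1.2800 1.3440]
Step 3: x=[5.0457 12.0045 16.3293 21.7224] v=[-3.5955 1.2467 -1.2736 1.4682]
Step 4: x=[4.6327 11.8324 16.1600 21.9531] v=[-2.0650 -0.8605 -0.8463 1.1537]
Step 5: x=[4.6304 11.2008 16.1080 22.0569] v=[-0.0114 -3.1582 -0.2601 0.5192]
Step 6: x=[4.9385 10.3030 16.1393 22.0089] v=[1.5406 -4.4888 0.1566 -0.2399]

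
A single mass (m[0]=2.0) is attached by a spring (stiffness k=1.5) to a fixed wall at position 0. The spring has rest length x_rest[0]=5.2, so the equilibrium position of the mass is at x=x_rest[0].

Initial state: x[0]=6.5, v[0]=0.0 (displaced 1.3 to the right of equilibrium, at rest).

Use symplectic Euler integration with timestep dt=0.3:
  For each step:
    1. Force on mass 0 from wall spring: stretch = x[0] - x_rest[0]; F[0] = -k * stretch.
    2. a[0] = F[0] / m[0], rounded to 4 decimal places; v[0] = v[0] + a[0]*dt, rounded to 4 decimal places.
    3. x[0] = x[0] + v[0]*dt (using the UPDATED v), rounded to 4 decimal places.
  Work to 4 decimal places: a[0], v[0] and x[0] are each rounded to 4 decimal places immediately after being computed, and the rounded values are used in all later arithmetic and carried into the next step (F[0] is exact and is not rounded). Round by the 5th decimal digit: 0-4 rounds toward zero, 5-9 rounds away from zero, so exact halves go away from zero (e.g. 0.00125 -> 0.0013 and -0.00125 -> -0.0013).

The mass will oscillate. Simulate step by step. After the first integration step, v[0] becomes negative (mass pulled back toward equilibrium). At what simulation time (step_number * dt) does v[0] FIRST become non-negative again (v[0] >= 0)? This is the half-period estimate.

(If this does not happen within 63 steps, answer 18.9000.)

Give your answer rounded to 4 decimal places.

Answer: 3.9000

Derivation:
Step 0: x=[6.5000] v=[0.0000]
Step 1: x=[6.4123] v=[-0.2925]
Step 2: x=[6.2427] v=[-0.5653]
Step 3: x=[6.0027] v=[-0.7999]
Step 4: x=[5.7086] v=[-0.9805]
Step 5: x=[5.3801] v=[-1.0950]
Step 6: x=[5.0395] v=[-1.1355]
Step 7: x=[4.7097] v=[-1.0994]
Step 8: x=[4.4130] v=[-0.9891]
Step 9: x=[4.1694] v=[-0.8120]
Step 10: x=[3.9954] v=[-0.5801]
Step 11: x=[3.9027] v=[-0.3091]
Step 12: x=[3.8975] v=[-0.0172]
Step 13: x=[3.9803] v=[0.2759]
First v>=0 after going negative at step 13, time=3.9000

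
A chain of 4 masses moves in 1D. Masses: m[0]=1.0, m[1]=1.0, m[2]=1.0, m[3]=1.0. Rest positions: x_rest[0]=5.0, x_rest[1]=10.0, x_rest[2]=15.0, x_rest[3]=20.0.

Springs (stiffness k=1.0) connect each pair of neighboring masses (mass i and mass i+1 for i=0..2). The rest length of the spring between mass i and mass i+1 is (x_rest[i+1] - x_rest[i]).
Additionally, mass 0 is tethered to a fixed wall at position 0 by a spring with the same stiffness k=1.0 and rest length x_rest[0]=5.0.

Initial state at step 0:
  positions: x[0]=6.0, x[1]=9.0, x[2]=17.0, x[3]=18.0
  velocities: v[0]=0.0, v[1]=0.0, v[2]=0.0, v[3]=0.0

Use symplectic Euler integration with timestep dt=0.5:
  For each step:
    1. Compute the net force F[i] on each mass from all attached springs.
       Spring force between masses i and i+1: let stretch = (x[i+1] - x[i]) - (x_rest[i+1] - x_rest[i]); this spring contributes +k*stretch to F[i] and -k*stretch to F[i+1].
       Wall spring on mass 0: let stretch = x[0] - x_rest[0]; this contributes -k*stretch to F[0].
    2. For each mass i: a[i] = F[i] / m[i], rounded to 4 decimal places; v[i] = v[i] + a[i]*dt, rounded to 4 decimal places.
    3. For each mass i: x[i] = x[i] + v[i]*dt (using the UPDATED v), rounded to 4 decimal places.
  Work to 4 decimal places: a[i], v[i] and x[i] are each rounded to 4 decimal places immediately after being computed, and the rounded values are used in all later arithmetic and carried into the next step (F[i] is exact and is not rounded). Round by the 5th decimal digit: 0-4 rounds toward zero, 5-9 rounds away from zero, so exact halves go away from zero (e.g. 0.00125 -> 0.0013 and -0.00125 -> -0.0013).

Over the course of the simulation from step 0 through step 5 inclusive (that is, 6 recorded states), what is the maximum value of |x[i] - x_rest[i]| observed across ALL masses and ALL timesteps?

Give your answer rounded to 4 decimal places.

Answer: 2.5156

Derivation:
Step 0: x=[6.0000 9.0000 17.0000 18.0000] v=[0.0000 0.0000 0.0000 0.0000]
Step 1: x=[5.2500 10.2500 15.2500 19.0000] v=[-1.5000 2.5000 -3.5000 2.0000]
Step 2: x=[4.4375 11.5000 13.1875 20.3125] v=[-1.6250 2.5000 -4.1250 2.6250]
Step 3: x=[4.2813 11.4063 12.4844 21.0938] v=[-0.3125 -0.1875 -1.4063 1.5625]
Step 4: x=[4.8360 9.8008 13.6641 20.9727] v=[1.1094 -3.2110 2.3594 -0.2422]
Step 5: x=[5.4229 7.9199 15.7052 20.2745] v=[1.1738 -3.7618 4.0821 -1.3965]
Max displacement = 2.5156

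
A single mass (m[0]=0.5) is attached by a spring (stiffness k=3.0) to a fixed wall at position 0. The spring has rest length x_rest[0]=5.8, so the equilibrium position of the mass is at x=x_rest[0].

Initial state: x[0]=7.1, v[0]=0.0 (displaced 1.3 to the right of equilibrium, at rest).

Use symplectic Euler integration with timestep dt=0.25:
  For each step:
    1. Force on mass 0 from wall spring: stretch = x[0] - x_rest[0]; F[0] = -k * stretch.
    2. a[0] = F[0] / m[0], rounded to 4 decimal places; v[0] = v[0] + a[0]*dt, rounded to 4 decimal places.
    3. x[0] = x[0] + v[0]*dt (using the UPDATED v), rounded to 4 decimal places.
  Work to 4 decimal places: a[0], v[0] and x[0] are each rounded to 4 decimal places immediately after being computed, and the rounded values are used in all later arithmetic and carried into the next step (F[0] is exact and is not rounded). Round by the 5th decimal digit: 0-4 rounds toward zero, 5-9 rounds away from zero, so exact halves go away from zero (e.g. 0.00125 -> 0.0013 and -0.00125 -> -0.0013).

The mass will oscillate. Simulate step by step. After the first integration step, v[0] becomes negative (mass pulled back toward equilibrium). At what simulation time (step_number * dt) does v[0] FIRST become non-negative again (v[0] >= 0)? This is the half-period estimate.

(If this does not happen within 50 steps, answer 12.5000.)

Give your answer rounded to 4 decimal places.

Step 0: x=[7.1000] v=[0.0000]
Step 1: x=[6.6125] v=[-1.9500]
Step 2: x=[5.8203] v=[-3.1688]
Step 3: x=[5.0205] v=[-3.1993]
Step 4: x=[4.5130] v=[-2.0301]
Step 5: x=[4.4881] v=[-0.0996]
Step 6: x=[4.9552] v=[1.8683]
First v>=0 after going negative at step 6, time=1.5000

Answer: 1.5000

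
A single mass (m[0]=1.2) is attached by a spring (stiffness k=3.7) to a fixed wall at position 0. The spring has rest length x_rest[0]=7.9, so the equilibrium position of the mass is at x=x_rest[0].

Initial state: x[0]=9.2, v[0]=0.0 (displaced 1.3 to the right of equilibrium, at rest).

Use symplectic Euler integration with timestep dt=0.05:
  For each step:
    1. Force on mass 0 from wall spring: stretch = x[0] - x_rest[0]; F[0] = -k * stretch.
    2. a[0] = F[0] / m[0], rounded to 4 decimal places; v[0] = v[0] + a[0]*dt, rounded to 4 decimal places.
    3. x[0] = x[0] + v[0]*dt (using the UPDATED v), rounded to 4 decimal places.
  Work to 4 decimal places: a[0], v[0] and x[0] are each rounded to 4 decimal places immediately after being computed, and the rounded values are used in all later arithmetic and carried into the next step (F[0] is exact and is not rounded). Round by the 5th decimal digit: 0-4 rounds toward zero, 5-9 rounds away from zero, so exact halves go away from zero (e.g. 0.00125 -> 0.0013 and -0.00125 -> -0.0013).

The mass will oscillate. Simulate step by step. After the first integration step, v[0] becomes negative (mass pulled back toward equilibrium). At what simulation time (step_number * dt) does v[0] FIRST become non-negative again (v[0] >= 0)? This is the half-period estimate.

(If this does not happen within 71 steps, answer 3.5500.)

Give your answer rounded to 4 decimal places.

Step 0: x=[9.2000] v=[0.0000]
Step 1: x=[9.1900] v=[-0.2004]
Step 2: x=[9.1700] v=[-0.3993]
Step 3: x=[9.1402] v=[-0.5951]
Step 4: x=[9.1009] v=[-0.7863]
Step 5: x=[9.0523] v=[-0.9714]
Step 6: x=[8.9949] v=[-1.1490]
Step 7: x=[8.9290] v=[-1.3178]
Step 8: x=[8.8552] v=[-1.4764]
Step 9: x=[8.7740] v=[-1.6237]
Step 10: x=[8.6861] v=[-1.7584]
Step 11: x=[8.5921] v=[-1.8796]
Step 12: x=[8.4928] v=[-1.9863]
Step 13: x=[8.3889] v=[-2.0777]
Step 14: x=[8.2812] v=[-2.1531]
Step 15: x=[8.1706] v=[-2.2119]
Step 16: x=[8.0579] v=[-2.2536]
Step 17: x=[7.9440] v=[-2.2779]
Step 18: x=[7.8298] v=[-2.2847]
Step 19: x=[7.7161] v=[-2.2739]
Step 20: x=[7.6038] v=[-2.2456]
Step 21: x=[7.4938] v=[-2.1999]
Step 22: x=[7.3869] v=[-2.1373]
Step 23: x=[7.2840] v=[-2.0582]
Step 24: x=[7.1858] v=[-1.9632]
Step 25: x=[7.0931] v=[-1.8531]
Step 26: x=[7.0067] v=[-1.7287]
Step 27: x=[6.9272] v=[-1.5910]
Step 28: x=[6.8552] v=[-1.4410]
Step 29: x=[6.7912] v=[-1.2799]
Step 30: x=[6.7358] v=[-1.1090]
Step 31: x=[6.6893] v=[-0.9295]
Step 32: x=[6.6522] v=[-0.7429]
Step 33: x=[6.6247] v=[-0.5505]
Step 34: x=[6.6070] v=[-0.3539]
Step 35: x=[6.5993] v=[-0.1546]
Step 36: x=[6.6016] v=[0.0459]
First v>=0 after going negative at step 36, time=1.8000

Answer: 1.8000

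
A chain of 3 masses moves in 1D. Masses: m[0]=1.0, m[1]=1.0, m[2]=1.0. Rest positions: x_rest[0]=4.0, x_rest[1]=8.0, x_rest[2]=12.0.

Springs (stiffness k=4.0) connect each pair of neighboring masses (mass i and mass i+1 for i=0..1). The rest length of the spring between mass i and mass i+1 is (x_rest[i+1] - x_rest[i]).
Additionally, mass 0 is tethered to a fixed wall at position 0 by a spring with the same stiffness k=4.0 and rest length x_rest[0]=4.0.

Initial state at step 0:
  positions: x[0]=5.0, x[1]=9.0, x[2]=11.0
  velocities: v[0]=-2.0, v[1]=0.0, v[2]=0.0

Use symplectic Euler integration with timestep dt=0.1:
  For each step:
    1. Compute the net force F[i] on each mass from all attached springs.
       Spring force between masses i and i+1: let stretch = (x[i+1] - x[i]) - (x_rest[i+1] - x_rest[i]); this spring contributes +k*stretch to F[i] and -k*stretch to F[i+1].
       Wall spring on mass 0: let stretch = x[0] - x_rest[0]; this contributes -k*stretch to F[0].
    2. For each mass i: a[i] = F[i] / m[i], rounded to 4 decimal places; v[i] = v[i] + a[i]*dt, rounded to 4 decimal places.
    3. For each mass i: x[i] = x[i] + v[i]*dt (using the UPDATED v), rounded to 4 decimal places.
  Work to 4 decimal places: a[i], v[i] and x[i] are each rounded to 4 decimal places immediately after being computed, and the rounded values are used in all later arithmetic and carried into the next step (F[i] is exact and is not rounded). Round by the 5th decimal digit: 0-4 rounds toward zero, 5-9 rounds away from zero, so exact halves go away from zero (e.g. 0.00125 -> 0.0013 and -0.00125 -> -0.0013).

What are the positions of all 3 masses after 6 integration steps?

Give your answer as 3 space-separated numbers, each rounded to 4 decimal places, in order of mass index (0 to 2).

Step 0: x=[5.0000 9.0000 11.0000] v=[-2.0000 0.0000 0.0000]
Step 1: x=[4.7600 8.9200 11.0800] v=[-2.4000 -0.8000 0.8000]
Step 2: x=[4.4960 8.7600 11.2336] v=[-2.6400 -1.6000 1.5360]
Step 3: x=[4.2227 8.5284 11.4483] v=[-2.7328 -2.3162 2.1466]
Step 4: x=[3.9527 8.2414 11.7062] v=[-2.6996 -2.8705 2.5786]
Step 5: x=[3.6962 7.9214 11.9855] v=[-2.5652 -3.2001 2.7927]
Step 6: x=[3.4608 7.5950 12.2622] v=[-2.3536 -3.2645 2.7671]

Answer: 3.4608 7.5950 12.2622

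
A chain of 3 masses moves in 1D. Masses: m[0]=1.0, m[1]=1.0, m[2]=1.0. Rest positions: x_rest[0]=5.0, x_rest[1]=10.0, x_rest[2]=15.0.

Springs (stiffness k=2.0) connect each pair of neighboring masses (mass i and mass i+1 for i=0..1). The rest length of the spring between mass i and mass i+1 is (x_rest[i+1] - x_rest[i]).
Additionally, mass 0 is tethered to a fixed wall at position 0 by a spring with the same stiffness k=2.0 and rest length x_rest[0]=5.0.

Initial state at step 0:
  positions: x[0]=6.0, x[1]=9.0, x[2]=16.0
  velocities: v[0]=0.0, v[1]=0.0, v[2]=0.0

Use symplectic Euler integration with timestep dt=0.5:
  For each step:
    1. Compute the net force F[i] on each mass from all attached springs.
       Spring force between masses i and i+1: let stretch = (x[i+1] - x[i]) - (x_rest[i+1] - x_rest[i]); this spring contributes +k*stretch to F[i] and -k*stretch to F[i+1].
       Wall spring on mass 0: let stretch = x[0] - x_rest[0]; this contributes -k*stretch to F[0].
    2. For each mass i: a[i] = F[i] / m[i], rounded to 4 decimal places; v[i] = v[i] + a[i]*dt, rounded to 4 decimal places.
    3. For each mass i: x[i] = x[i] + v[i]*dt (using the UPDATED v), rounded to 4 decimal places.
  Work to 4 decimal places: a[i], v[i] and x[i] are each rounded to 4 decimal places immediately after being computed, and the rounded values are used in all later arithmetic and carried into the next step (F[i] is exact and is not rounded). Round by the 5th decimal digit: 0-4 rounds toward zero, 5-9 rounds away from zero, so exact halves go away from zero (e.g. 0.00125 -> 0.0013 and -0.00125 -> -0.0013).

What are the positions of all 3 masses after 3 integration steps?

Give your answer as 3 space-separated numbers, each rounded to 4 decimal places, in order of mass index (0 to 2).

Step 0: x=[6.0000 9.0000 16.0000] v=[0.0000 0.0000 0.0000]
Step 1: x=[4.5000 11.0000 15.0000] v=[-3.0000 4.0000 -2.0000]
Step 2: x=[4.0000 11.7500 14.5000] v=[-1.0000 1.5000 -1.0000]
Step 3: x=[5.3750 10.0000 15.1250] v=[2.7500 -3.5000 1.2500]

Answer: 5.3750 10.0000 15.1250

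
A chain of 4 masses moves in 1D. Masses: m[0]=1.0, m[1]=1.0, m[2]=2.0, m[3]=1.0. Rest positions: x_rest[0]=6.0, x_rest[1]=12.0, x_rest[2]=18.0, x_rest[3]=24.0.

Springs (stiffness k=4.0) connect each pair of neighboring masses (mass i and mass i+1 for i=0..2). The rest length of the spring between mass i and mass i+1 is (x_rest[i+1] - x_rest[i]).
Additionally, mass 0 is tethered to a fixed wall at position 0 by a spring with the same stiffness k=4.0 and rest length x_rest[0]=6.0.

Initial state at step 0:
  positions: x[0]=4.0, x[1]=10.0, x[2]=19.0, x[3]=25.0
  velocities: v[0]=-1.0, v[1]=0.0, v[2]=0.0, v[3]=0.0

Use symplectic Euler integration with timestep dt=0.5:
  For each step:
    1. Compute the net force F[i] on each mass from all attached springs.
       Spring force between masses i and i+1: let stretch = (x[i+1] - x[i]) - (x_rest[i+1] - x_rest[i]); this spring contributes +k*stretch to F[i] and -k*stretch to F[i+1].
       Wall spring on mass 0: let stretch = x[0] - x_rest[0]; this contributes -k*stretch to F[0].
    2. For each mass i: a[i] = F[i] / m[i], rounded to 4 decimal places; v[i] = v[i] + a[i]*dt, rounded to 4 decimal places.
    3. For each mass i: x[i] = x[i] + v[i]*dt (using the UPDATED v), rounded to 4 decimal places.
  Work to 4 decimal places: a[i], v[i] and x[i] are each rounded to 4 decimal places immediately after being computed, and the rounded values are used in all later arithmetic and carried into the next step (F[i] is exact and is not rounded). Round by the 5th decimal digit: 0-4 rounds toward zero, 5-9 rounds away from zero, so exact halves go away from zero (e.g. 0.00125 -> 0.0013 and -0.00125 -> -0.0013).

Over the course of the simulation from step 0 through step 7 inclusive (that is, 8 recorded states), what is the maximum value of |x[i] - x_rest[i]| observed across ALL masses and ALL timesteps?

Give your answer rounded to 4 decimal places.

Step 0: x=[4.0000 10.0000 19.0000 25.0000] v=[-1.0000 0.0000 0.0000 0.0000]
Step 1: x=[5.5000 13.0000 17.5000 25.0000] v=[3.0000 6.0000 -3.0000 0.0000]
Step 2: x=[9.0000 13.0000 17.5000 23.5000] v=[7.0000 0.0000 0.0000 -3.0000]
Step 3: x=[7.5000 13.5000 18.2500 22.0000] v=[-3.0000 1.0000 1.5000 -3.0000]
Step 4: x=[4.5000 12.7500 18.5000 22.7500] v=[-6.0000 -1.5000 0.5000 1.5000]
Step 5: x=[5.2500 9.5000 18.0000 25.2500] v=[1.5000 -6.5000 -1.0000 5.0000]
Step 6: x=[5.0000 10.5000 16.8750 26.5000] v=[-0.5000 2.0000 -2.2500 2.5000]
Step 7: x=[5.2500 12.3750 17.3750 24.1250] v=[0.5000 3.7500 1.0000 -4.7500]
Max displacement = 3.0000

Answer: 3.0000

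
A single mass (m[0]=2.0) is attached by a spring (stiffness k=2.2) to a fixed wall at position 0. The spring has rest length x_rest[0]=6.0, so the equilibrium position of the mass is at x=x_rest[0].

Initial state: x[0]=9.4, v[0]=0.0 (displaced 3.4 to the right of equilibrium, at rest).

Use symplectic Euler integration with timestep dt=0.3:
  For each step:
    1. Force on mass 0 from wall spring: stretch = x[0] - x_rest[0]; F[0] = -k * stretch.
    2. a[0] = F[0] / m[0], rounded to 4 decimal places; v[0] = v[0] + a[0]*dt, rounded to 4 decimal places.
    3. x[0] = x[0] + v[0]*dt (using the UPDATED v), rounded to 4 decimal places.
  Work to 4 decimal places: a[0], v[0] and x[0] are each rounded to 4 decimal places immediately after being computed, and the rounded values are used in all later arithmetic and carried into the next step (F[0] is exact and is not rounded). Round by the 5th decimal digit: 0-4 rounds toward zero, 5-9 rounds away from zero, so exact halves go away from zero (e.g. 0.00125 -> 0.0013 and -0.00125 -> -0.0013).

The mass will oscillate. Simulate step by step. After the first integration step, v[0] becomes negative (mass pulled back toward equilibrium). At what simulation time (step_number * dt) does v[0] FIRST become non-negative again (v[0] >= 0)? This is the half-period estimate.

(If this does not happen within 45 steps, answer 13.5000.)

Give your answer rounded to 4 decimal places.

Answer: 3.0000

Derivation:
Step 0: x=[9.4000] v=[0.0000]
Step 1: x=[9.0634] v=[-1.1220]
Step 2: x=[8.4235] v=[-2.1329]
Step 3: x=[7.5437] v=[-2.9327]
Step 4: x=[6.5111] v=[-3.4421]
Step 5: x=[5.4279] v=[-3.6108]
Step 6: x=[4.4013] v=[-3.4220]
Step 7: x=[3.5330] v=[-2.8944]
Step 8: x=[2.9089] v=[-2.0803]
Step 9: x=[2.5908] v=[-1.0602]
Step 10: x=[2.6102] v=[0.0648]
First v>=0 after going negative at step 10, time=3.0000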